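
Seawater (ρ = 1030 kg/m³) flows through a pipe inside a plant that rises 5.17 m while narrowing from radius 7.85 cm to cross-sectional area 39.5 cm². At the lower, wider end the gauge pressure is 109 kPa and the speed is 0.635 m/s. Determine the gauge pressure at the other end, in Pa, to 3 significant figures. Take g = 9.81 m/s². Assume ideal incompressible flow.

The volume flow rate is constant, so v₂ = (A₁/A₂)v₁ = (194/39.5)·0.635 = 3.11 m/s.
Applying Bernoulli between the two ends and solving for P₂: P₂ = P₁ + ½ρ(v₁² − v₂²) − ρgΔh.
P₂ = 109000 + ½·1030·(0.635² − 3.11²) − 1030·9.81·(+5.17) = 109000 + (-4780) − (52200) = 52000 Pa.

52000 Pa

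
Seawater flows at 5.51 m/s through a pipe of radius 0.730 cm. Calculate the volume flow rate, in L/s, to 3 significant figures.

Q ≈ 0.922 L/s

Q = A·v = 0.000167 m² × 5.51 m/s = 0.000922 m³/s.
Converting: 0.000922 m³/s × 1000 = 0.922 L/s.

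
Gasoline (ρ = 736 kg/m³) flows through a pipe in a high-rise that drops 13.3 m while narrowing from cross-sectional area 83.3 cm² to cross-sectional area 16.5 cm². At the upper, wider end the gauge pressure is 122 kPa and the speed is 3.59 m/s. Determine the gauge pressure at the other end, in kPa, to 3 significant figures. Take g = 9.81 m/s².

P₂ = 102 kPa

The volume flow rate is constant, so v₂ = (A₁/A₂)v₁ = (83.3/16.5)·3.59 = 18.1 m/s.
Bernoulli: P₁ + ½ρv₁² + ρg h₁ = P₂ + ½ρv₂² + ρg h₂, so P₂ = P₁ + ½ρ(v₁² − v₂²) − ρg(h₂ − h₁).
P₂ = 122000 + ½·736·(3.59² − 18.1²) − 736·9.81·(−13.3) = 122000 + (-116000) − (-96000) = 102000 Pa.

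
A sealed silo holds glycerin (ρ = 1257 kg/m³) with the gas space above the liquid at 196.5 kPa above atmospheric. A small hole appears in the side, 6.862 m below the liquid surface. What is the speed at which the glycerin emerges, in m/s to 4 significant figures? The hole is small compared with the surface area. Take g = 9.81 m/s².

Take point 1 at the surface (v₁ ≈ 0) and point 2 at the hole (at atmospheric pressure). Bernoulli: P₁ + ρg h = P_atm + ½ρv₂².
With P₁ − P_atm = 196500 Pa, v₂ = √(2gh + 2ΔP/ρ) = √(2·9.81·6.862 + 2·196500/1257) = 21.15 m/s.

21.15 m/s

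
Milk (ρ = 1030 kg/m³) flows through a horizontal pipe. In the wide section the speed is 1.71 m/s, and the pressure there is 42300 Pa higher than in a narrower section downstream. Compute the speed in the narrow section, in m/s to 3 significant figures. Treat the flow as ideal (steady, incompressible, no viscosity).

v₂ ≈ 9.22 m/s

With h₁ = h₂, rearranging Bernoulli gives v₂ = √(v₁² + 2ΔP/ρ).
v₂ = √(1.71² + 2·42300/1030) = √(2.92 + 82.1) = 9.22 m/s.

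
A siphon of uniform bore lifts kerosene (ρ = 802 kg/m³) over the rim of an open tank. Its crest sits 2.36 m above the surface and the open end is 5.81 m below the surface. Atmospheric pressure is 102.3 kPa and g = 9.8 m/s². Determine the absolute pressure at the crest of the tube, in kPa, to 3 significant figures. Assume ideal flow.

Bernoulli surface→outlet gives ½v² = g·h_out, so v = √(2·9.8·5.81) = 10.7 m/s.
Continuity keeps v the same throughout the tube; from surface to crest, P_atm + 0 = P_top + ½ρv² + ρg·h_top.
P_top = 102300 − ½·802·10.7² − 802·9.8·2.36 = 38100 Pa.

P_top = 38.1 kPa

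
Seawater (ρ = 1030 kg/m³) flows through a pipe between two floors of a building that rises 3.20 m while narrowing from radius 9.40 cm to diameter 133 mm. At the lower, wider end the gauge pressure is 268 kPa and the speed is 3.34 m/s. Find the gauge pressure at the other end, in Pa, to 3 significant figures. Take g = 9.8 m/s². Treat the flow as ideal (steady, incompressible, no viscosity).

Mass conservation (A₁v₁ = A₂v₂) gives v₂ = 3.34 × 278/139 = 6.67 m/s.
Energy conservation along the streamline gives P₂ = P₁ − ½ρ(v₂² − v₁²) − ρg(h₂ − h₁).
P₂ = 268000 + ½·1030·(3.34² − 6.67²) − 1030·9.8·(+3.20) = 268000 + (-17200) − (32300) = 219000 Pa.

P₂ ≈ 219000 Pa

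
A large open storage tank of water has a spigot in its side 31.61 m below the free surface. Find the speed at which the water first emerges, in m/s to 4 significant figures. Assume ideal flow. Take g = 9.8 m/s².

v = 24.89 m/s

Torricelli's result v = √(2gh) gives v = √(2·9.8·31.61) = 24.89 m/s.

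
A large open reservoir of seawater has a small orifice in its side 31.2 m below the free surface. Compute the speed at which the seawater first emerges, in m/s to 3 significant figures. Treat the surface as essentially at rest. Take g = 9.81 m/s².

v = 24.7 m/s

The surface is effectively still and both ends are open, so ½v² = gh and v = √(2·9.81·31.2) = 24.7 m/s.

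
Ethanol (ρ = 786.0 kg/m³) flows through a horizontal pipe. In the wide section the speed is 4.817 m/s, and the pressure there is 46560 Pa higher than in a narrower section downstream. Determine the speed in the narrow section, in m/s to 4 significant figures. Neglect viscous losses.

With h₁ = h₂, rearranging Bernoulli gives v₂ = √(v₁² + 2ΔP/ρ).
v₂ = √(4.817² + 2·46560/786.0) = √(23.20 + 118.5) = 11.90 m/s.

11.90 m/s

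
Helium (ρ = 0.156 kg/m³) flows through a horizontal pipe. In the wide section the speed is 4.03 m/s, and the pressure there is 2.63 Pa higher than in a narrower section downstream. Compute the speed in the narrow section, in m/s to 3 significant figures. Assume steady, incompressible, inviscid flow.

7.07 m/s

Along the level pipe P + ½ρv² is conserved, hence v₂² = v₁² + 2(P₁ − P₂)/ρ.
v₂ = √(4.03² + 2·2.63/0.156) = √(16.2 + 33.7) = 7.07 m/s.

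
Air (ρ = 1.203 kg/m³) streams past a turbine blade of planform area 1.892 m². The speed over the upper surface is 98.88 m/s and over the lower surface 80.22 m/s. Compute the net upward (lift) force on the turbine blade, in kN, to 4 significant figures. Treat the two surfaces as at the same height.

The faster flow above has the lower pressure; Bernoulli (same height) gives ΔP = ½ρ(v_up² − v_low²).
ΔP = ½·1.203·(98.88² − 80.22²) = 2010 Pa.
Lift = ΔP · A = 2010 × 1.892 = 3803 N.

F ≈ 3.803 kN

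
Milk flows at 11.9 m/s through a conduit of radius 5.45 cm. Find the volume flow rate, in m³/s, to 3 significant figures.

Q = A·v = 0.00933 m² × 11.9 m/s = 0.111 m³/s.

Q ≈ 0.111 m³/s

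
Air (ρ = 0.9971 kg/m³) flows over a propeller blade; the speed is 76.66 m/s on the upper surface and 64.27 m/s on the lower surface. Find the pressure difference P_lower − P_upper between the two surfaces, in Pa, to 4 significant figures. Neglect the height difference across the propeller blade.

With negligible Δh, P + ½ρv² is constant, so P_low − P_up = ½ρ(v_up² − v_low²).
ΔP = ½·0.9971·(76.66² − 64.27²) = 870.5 Pa.

ΔP ≈ 870.5 Pa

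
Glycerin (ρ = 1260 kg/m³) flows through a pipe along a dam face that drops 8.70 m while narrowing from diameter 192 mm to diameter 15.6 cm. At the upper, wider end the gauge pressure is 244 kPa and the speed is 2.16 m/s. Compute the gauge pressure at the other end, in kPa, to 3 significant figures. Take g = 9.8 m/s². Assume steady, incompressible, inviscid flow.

The volume flow rate is constant, so v₂ = (A₁/A₂)v₁ = (290/191)·2.16 = 3.27 m/s.
Energy conservation along the streamline gives P₂ = P₁ − ½ρ(v₂² − v₁²) − ρg(h₂ − h₁).
P₂ = 244000 + ½·1260·(2.16² − 3.27²) − 1260·9.8·(−8.70) = 244000 + (-3810) − (-107000) = 348000 Pa.

P₂ ≈ 348 kPa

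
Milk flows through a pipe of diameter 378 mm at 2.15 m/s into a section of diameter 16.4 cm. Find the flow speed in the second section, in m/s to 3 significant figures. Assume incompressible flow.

By continuity, v₂ = v₁·A₁/A₂ = 2.15·(1120/211) = 11.4 m/s.

v₂ ≈ 11.4 m/s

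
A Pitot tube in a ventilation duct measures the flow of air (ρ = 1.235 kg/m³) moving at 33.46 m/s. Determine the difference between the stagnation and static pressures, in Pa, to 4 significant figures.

At the stagnation point the flow is brought to rest, so Bernoulli gives P_stag − P_static = ½ρv².
ΔP = ½·1.235·33.46² = 691.3 Pa.

ΔP ≈ 691.3 Pa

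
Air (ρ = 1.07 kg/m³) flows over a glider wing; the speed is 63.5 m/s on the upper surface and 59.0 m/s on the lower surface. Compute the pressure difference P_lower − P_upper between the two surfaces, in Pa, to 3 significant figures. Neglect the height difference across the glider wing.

The pressure is lower where the speed is higher: ΔP = ½ρ(v_up² − v_low²).
ΔP = ½·1.07·(63.5² − 59.0²) = 295 Pa.

295 Pa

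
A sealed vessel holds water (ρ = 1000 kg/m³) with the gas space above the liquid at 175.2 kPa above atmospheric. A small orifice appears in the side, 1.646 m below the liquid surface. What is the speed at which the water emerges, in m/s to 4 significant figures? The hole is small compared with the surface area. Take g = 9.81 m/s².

Take point 1 at the surface (v₁ ≈ 0) and point 2 at the hole (at atmospheric pressure). Bernoulli: P₁ + ρg h = P_atm + ½ρv₂².
With P₁ − P_atm = 175200 Pa, v₂ = √(2gh + 2ΔP/ρ) = √(2·9.81·1.646 + 2·175200/1000) = 19.56 m/s.

19.56 m/s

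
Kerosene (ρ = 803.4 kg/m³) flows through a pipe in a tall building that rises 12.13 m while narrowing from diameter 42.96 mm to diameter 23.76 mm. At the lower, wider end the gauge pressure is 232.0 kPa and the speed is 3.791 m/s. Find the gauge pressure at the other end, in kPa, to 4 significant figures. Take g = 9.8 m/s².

The volume flow rate is constant, so v₂ = (A₁/A₂)v₁ = (14.50/4.434)·3.791 = 12.39 m/s.
Energy conservation along the streamline gives P₂ = P₁ − ½ρ(v₂² − v₁²) − ρg(h₂ − h₁).
P₂ = 232000 + ½·803.4·(3.791² − 12.39²) − 803.4·9.8·(+12.13) = 232000 + (-55930) − (95500) = 80570 Pa.

P₂ = 80.57 kPa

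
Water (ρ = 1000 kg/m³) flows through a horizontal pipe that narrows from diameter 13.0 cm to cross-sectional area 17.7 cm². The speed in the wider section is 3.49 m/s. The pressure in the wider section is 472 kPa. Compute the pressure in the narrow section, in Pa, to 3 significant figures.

P₂ = 136000 Pa

By continuity, v₂ = v₁·A₁/A₂ = 3.49·(133/17.7) = 26.2 m/s.
With no height change, Bernoulli's equation is P₁ + ½ρv₁² = P₂ + ½ρv₂².
P₂ = P₁ − ½ρ(v₂² − v₁²) = 472000 − ½·1000·(26.2² − 3.49²) = 472000 − 336000 = 136000 Pa.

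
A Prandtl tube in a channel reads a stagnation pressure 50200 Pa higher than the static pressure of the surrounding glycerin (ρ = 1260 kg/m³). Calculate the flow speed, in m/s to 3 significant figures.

v ≈ 8.93 m/s

Bernoulli between the free stream and the stagnation point: ½ρv² = P_stag − P_static.
v = √(2ΔP/ρ) = √(2·50200/1260) = 8.93 m/s.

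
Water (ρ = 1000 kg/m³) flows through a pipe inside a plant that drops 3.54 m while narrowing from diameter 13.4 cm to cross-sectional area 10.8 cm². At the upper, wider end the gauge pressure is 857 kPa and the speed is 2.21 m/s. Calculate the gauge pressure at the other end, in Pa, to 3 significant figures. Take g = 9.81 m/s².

P₂ ≈ 478000 Pa

Mass conservation (A₁v₁ = A₂v₂) gives v₂ = 2.21 × 141/10.8 = 28.9 m/s.
Applying Bernoulli between the two ends and solving for P₂: P₂ = P₁ + ½ρ(v₁² − v₂²) − ρgΔh.
P₂ = 857000 + ½·1000·(2.21² − 28.9²) − 1000·9.81·(−3.54) = 857000 + (-414000) − (-34700) = 478000 Pa.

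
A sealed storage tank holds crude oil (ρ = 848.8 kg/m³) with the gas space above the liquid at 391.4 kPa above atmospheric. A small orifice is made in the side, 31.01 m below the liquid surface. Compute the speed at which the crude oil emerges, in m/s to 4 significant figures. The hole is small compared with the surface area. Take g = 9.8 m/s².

Take point 1 at the surface (v₁ ≈ 0) and point 2 at the hole (at atmospheric pressure). Bernoulli: P₁ + ρg h = P_atm + ½ρv₂².
With P₁ − P_atm = 391400 Pa, v₂ = √(2gh + 2ΔP/ρ) = √(2·9.8·31.01 + 2·391400/848.8) = 39.12 m/s.

39.12 m/s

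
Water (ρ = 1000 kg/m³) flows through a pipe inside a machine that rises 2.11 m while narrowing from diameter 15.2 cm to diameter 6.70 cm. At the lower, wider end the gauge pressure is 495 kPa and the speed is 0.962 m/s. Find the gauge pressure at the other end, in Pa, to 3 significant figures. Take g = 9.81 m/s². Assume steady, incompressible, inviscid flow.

P₂ ≈ 463000 Pa

The volume flow rate is constant, so v₂ = (A₁/A₂)v₁ = (181/35.3)·0.962 = 4.95 m/s.
Applying Bernoulli between the two ends and solving for P₂: P₂ = P₁ + ½ρ(v₁² − v₂²) − ρgΔh.
P₂ = 495000 + ½·1000·(0.962² − 4.95²) − 1000·9.81·(+2.11) = 495000 + (-11800) − (20700) = 463000 Pa.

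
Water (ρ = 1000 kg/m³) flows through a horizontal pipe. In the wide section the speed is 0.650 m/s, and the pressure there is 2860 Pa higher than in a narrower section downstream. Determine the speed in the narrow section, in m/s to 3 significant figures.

Horizontal Bernoulli: P₁ + ½ρv₁² = P₂ + ½ρv₂², so v₂² = v₁² + 2(P₁ − P₂)/ρ.
v₂ = √(0.650² + 2·2860/1000) = √(0.423 + 5.72) = 2.48 m/s.

v₂ ≈ 2.48 m/s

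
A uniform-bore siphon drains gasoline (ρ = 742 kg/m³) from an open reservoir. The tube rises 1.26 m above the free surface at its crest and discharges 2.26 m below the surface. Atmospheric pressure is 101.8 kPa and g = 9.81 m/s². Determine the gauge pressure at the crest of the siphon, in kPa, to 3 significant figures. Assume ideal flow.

P_gauge = -25.6 kPa

Bernoulli surface→outlet gives ½v² = g·h_out, so v = √(2·9.81·2.26) = 6.66 m/s.
Continuity keeps v the same throughout the tube; from surface to crest, P_atm + 0 = P_top + ½ρv² + ρg·h_top.
P_top = 101800 − ½·742·6.66² − 742·9.81·1.26 = 76200 Pa. So P_gauge = P_top − P_atm = -25600 Pa.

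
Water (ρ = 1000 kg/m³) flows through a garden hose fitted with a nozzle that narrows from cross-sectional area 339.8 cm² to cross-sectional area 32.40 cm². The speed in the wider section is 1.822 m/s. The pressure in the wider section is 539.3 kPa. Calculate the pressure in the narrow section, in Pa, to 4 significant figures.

358400 Pa

Continuity gives A₁v₁ = A₂v₂, so v₂ = (339.8 cm²)/(32.40 cm²) × 1.822 m/s = 19.11 m/s.
Bernoulli (h₁ = h₂): P₁ − P₂ = ½ρ(v₂² − v₁²).
P₂ = P₁ − ½ρ(v₂² − v₁²) = 539300 − ½·1000·(19.11² − 1.822²) = 539300 − 180900 = 358400 Pa.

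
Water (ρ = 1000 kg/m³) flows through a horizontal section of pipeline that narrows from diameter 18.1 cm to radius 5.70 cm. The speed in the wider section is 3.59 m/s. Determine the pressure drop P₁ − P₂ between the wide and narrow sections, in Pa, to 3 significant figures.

ΔP ≈ 34500 Pa

Mass conservation (A₁v₁ = A₂v₂) gives v₂ = 3.59 × 257/102 = 9.05 m/s.
Bernoulli (h₁ = h₂): P₁ − P₂ = ½ρ(v₂² − v₁²).
P₁ − P₂ = ½·1000·(9.05² − 3.59²) = ½·1000·69.0 = 34500 Pa.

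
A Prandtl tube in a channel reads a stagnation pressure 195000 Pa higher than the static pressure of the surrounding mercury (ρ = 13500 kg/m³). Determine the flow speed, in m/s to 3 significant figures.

v ≈ 5.37 m/s

At the stagnation point the flow is brought to rest, so Bernoulli gives P_stag − P_static = ½ρv².
v = √(2ΔP/ρ) = √(2·195000/13500) = 5.37 m/s.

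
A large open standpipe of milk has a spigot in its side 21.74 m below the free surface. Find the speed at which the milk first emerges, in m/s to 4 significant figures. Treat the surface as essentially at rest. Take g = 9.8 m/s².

The surface is effectively still and both ends are open, so ½v² = gh and v = √(2·9.8·21.74) = 20.64 m/s.

20.64 m/s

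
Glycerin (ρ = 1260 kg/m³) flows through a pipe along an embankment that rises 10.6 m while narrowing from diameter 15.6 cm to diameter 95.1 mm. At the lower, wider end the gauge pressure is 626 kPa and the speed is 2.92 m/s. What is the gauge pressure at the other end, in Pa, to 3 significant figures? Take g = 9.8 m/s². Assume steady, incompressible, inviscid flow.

By continuity, v₂ = v₁·A₁/A₂ = 2.92·(191/71.0) = 7.86 m/s.
Applying Bernoulli between the two ends and solving for P₂: P₂ = P₁ + ½ρ(v₁² − v₂²) − ρgΔh.
P₂ = 626000 + ½·1260·(2.92² − 7.86²) − 1260·9.8·(+10.6) = 626000 + (-33500) − (131000) = 462000 Pa.

P₂ ≈ 462000 Pa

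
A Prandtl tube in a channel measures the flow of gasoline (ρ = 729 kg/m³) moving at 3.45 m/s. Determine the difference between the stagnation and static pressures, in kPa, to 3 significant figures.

ΔP ≈ 4.34 kPa

At the stagnation point the flow is brought to rest, so Bernoulli gives P_stag − P_static = ½ρv².
ΔP = ½·729·3.45² = 4340 Pa.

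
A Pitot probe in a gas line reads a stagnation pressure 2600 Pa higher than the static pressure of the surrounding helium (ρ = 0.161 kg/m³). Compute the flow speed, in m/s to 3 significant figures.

At the stagnation point the flow is brought to rest, so Bernoulli gives P_stag − P_static = ½ρv².
v = √(2ΔP/ρ) = √(2·2600/0.161) = 180 m/s.

v ≈ 180 m/s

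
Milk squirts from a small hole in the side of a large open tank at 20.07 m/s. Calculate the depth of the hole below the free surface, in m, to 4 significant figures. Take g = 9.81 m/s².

h ≈ 20.53 m

For a small hole in a large open tank, ½v² = gh, giving h = v²/(2g).
h = 20.07²/(2·9.81) = 402.8/19.62 = 20.53 m.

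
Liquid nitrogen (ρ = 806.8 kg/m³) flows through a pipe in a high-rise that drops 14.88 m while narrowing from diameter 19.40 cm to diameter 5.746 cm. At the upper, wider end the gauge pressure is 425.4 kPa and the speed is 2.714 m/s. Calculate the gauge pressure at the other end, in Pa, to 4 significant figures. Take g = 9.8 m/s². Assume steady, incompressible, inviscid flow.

159900 Pa

By continuity, v₂ = v₁·A₁/A₂ = 2.714·(295.6/25.93) = 30.94 m/s.
Applying Bernoulli between the two ends and solving for P₂: P₂ = P₁ + ½ρ(v₁² − v₂²) − ρgΔh.
P₂ = 425400 + ½·806.8·(2.714² − 30.94²) − 806.8·9.8·(−14.88) = 425400 + (-383100) − (-117700) = 159900 Pa.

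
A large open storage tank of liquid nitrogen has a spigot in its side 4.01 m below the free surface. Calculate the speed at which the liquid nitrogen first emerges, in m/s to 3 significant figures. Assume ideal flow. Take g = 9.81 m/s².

v = 8.87 m/s

Torricelli's result v = √(2gh) gives v = √(2·9.81·4.01) = 8.87 m/s.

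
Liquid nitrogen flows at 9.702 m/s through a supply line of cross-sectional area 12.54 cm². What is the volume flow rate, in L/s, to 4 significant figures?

Q = A·v = 0.001254 m² × 9.702 m/s = 0.01217 m³/s.
Converting: 0.01217 m³/s × 1000 = 12.17 L/s.

Q = 12.17 L/s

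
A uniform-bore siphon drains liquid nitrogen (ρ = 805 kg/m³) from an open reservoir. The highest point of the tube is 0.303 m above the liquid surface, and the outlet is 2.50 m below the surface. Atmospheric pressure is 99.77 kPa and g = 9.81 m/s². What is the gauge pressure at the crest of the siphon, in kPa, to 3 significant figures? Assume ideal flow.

Bernoulli surface→outlet gives ½v² = g·h_out, so v = √(2·9.81·2.50) = 7.00 m/s.
With constant cross-section the crest speed equals v; applying Bernoulli from the surface up to the crest, P_top = P_atm − ½ρv² − ρg·h_top.
P_top = 99770 − ½·805·7.00² − 805·9.81·0.303 = 77600 Pa. So P_gauge = P_top − P_atm = -22100 Pa.

P_gauge ≈ -22.1 kPa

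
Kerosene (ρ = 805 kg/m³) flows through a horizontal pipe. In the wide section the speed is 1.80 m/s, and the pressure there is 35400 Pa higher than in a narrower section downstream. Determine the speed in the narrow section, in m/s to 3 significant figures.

Horizontal Bernoulli: P₁ + ½ρv₁² = P₂ + ½ρv₂², so v₂² = v₁² + 2(P₁ − P₂)/ρ.
v₂ = √(1.80² + 2·35400/805) = √(3.24 + 88.0) = 9.55 m/s.

v₂ ≈ 9.55 m/s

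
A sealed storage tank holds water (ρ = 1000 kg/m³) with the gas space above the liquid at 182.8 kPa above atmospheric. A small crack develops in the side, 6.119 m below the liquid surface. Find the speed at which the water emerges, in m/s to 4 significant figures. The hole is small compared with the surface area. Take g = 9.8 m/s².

v ≈ 22.03 m/s

Take point 1 at the surface (v₁ ≈ 0) and point 2 at the hole (at atmospheric pressure). Bernoulli: P₁ + ρg h = P_atm + ½ρv₂².
With P₁ − P_atm = 182800 Pa, v₂ = √(2gh + 2ΔP/ρ) = √(2·9.8·6.119 + 2·182800/1000) = 22.03 m/s.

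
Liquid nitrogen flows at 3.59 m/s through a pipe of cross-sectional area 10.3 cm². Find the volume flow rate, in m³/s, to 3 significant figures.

Q = A·v = 0.00103 m² × 3.59 m/s = 0.00370 m³/s.

Q ≈ 0.00370 m³/s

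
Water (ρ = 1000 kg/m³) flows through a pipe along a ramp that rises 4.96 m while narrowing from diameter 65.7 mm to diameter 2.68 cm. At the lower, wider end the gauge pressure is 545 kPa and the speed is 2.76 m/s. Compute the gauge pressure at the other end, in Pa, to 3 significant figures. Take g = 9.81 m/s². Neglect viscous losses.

363000 Pa

Mass conservation (A₁v₁ = A₂v₂) gives v₂ = 2.76 × 33.9/5.64 = 16.6 m/s.
Applying Bernoulli between the two ends and solving for P₂: P₂ = P₁ + ½ρ(v₁² − v₂²) − ρgΔh.
P₂ = 545000 + ½·1000·(2.76² − 16.6²) − 1000·9.81·(+4.96) = 545000 + (-134000) − (48700) = 363000 Pa.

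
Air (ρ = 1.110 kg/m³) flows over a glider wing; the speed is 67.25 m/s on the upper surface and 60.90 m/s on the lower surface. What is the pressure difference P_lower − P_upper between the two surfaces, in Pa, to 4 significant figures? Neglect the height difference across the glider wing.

The pressure is lower where the speed is higher: ΔP = ½ρ(v_up² − v_low²).
ΔP = ½·1.110·(67.25² − 60.90²) = 451.6 Pa.

ΔP ≈ 451.6 Pa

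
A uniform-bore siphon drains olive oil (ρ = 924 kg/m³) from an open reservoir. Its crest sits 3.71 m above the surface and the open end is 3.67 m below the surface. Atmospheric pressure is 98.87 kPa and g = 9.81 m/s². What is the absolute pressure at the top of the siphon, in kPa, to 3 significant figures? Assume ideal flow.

32.0 kPa

The outlet speed comes from Torricelli: v = √(2g·3.67) = 8.49 m/s.
The bore is uniform, so the speed at the crest is the same v. Bernoulli surface→crest: P_atm = P_top + ½ρv² + ρg·h_top.
P_top = 98870 − ½·924·8.49² − 924·9.81·3.71 = 32000 Pa.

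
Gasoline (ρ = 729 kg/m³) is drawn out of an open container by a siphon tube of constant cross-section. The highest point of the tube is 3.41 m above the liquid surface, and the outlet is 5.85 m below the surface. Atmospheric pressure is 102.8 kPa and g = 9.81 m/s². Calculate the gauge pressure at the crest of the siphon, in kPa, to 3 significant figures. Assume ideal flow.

P_gauge = -66.2 kPa

Bernoulli surface→outlet gives ½v² = g·h_out, so v = √(2·9.81·5.85) = 10.7 m/s.
The bore is uniform, so the speed at the crest is the same v. Bernoulli surface→crest: P_atm = P_top + ½ρv² + ρg·h_top.
P_top = 102800 − ½·729·10.7² − 729·9.81·3.41 = 36600 Pa. So P_gauge = P_top − P_atm = -66200 Pa.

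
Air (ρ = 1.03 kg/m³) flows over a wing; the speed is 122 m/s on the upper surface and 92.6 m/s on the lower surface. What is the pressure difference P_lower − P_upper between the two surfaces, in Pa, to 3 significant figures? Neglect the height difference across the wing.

The pressure is lower where the speed is higher: ΔP = ½ρ(v_up² − v_low²).
ΔP = ½·1.03·(122² − 92.6²) = 3250 Pa.

ΔP = 3250 Pa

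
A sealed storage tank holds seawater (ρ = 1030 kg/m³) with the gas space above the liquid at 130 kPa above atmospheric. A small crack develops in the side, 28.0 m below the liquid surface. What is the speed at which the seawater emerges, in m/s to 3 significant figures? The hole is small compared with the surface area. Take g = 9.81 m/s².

Take point 1 at the surface (v₁ ≈ 0) and point 2 at the hole (at atmospheric pressure). Bernoulli: P₁ + ρg h = P_atm + ½ρv₂².
With P₁ − P_atm = 130000 Pa, v₂ = √(2gh + 2ΔP/ρ) = √(2·9.81·28.0 + 2·130000/1030) = 28.3 m/s.

28.3 m/s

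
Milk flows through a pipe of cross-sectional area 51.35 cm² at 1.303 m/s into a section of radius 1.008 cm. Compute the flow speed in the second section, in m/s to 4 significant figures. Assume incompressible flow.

The volume flow rate is constant, so v₂ = (A₁/A₂)v₁ = (51.35/3.192)·1.303 = 20.96 m/s.

v₂ = 20.96 m/s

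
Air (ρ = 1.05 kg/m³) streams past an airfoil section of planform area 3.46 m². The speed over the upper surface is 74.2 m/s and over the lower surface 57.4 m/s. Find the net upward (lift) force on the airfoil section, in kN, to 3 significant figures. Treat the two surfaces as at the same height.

F = 4.02 kN

With equal heights on the two surfaces, Bernoulli gives P_lower − P_upper = ½ρ(v_upper² − v_lower²).
ΔP = ½·1.05·(74.2² − 57.4²) = 1160 Pa.
Lift = ΔP · A = 1160 × 3.46 = 4020 N.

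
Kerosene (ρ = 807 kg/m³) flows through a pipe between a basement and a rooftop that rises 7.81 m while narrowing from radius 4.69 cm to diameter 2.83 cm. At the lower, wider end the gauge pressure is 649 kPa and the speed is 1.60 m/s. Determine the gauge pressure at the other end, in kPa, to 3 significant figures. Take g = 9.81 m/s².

464 kPa

Mass conservation (A₁v₁ = A₂v₂) gives v₂ = 1.60 × 69.1/6.29 = 17.6 m/s.
Bernoulli: P₁ + ½ρv₁² + ρg h₁ = P₂ + ½ρv₂² + ρg h₂, so P₂ = P₁ + ½ρ(v₁² − v₂²) − ρg(h₂ − h₁).
P₂ = 649000 + ½·807·(1.60² − 17.6²) − 807·9.81·(+7.81) = 649000 + (-124000) − (61800) = 464000 Pa.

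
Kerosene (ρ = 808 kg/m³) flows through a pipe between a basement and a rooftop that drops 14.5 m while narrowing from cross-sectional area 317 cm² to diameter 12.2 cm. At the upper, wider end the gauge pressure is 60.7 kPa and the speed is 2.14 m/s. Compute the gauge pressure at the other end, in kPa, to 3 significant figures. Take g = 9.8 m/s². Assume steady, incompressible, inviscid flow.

Continuity gives A₁v₁ = A₂v₂, so v₂ = (317 cm²)/(117 cm²) × 2.14 m/s = 5.80 m/s.
Energy conservation along the streamline gives P₂ = P₁ − ½ρ(v₂² − v₁²) − ρg(h₂ − h₁).
P₂ = 60700 + ½·808·(2.14² − 5.80²) − 808·9.8·(−14.5) = 60700 + (-11800) − (-115000) = 164000 Pa.

P₂ = 164 kPa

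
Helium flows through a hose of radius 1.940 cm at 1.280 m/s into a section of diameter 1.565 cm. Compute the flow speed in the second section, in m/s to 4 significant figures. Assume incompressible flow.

Continuity gives A₁v₁ = A₂v₂, so v₂ = (11.82 cm²)/(1.924 cm²) × 1.280 m/s = 7.868 m/s.

v₂ = 7.868 m/s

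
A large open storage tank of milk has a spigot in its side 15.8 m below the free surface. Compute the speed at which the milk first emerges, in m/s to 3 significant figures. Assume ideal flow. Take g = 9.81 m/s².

With the surface at rest and both surface and jet at atmospheric pressure, Bernoulli gives ρg h = ½ρv², so v = √(2gh) = √(2·9.81·15.8) = 17.6 m/s.

v = 17.6 m/s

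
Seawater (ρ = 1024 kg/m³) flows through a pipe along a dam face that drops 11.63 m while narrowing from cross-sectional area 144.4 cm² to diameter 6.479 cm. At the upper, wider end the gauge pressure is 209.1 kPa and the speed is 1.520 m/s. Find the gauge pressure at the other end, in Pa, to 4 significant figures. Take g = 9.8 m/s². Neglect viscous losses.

P₂ ≈ 304300 Pa

The volume flow rate is constant, so v₂ = (A₁/A₂)v₁ = (144.4/32.97)·1.520 = 6.657 m/s.
Energy conservation along the streamline gives P₂ = P₁ − ½ρ(v₂² − v₁²) − ρg(h₂ − h₁).
P₂ = 209100 + ½·1024·(1.520² − 6.657²) − 1024·9.8·(−11.63) = 209100 + (-21510) − (-116700) = 304300 Pa.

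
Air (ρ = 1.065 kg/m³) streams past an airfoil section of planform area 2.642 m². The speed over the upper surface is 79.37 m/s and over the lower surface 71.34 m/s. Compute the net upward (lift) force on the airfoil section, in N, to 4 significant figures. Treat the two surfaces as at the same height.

With equal heights on the two surfaces, Bernoulli gives P_lower − P_upper = ½ρ(v_upper² − v_lower²).
ΔP = ½·1.065·(79.37² − 71.34²) = 644.4 Pa.
Lift = ΔP · A = 644.4 × 2.642 = 1703 N.

F = 1703 N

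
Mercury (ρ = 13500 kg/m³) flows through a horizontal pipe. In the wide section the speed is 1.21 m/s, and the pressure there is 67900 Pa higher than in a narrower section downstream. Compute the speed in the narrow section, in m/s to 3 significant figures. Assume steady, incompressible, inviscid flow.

With h₁ = h₂, rearranging Bernoulli gives v₂ = √(v₁² + 2ΔP/ρ).
v₂ = √(1.21² + 2·67900/13500) = √(1.46 + 10.1) = 3.39 m/s.

v₂ ≈ 3.39 m/s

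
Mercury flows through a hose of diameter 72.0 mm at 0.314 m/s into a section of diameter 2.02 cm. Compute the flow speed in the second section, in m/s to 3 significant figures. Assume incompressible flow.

3.99 m/s

Continuity gives A₁v₁ = A₂v₂, so v₂ = (40.7 cm²)/(3.20 cm²) × 0.314 m/s = 3.99 m/s.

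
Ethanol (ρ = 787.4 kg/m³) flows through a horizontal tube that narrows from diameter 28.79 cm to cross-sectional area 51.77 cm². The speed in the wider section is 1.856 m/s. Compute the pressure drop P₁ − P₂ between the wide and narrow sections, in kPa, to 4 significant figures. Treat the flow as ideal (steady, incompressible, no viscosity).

Mass conservation (A₁v₁ = A₂v₂) gives v₂ = 1.856 × 651.0/51.77 = 23.34 m/s.
Bernoulli (h₁ = h₂): P₁ − P₂ = ½ρ(v₂² − v₁²).
P₁ − P₂ = ½·787.4·(23.34² − 1.856²) = ½·787.4·541.2 = 213100 Pa.

ΔP ≈ 213.1 kPa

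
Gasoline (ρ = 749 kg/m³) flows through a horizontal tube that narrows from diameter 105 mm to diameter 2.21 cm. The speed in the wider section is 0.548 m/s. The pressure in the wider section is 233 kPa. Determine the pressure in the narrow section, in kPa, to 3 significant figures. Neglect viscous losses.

By continuity, v₂ = v₁·A₁/A₂ = 0.548·(86.6/3.84) = 12.4 m/s.
Along the horizontal streamline, P + ½ρv² is constant.
P₂ = P₁ − ½ρ(v₂² − v₁²) = 233000 − ½·749·(12.4² − 0.548²) = 233000 − 57200 = 176000 Pa.

176 kPa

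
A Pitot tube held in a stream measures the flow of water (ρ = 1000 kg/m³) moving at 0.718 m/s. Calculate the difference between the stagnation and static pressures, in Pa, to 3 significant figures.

The dynamic pressure equals the rise in static pressure at the stagnation point: ΔP = ½ρv².
ΔP = ½·1000·0.718² = 258 Pa.

ΔP ≈ 258 Pa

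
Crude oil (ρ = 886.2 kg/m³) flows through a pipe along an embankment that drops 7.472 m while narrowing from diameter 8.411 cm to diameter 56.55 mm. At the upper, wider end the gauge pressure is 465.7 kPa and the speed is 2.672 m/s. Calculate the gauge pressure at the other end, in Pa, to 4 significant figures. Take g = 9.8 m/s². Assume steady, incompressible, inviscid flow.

518300 Pa

The volume flow rate is constant, so v₂ = (A₁/A₂)v₁ = (55.56/25.12)·2.672 = 5.911 m/s.
Applying Bernoulli between the two ends and solving for P₂: P₂ = P₁ + ½ρ(v₁² − v₂²) − ρgΔh.
P₂ = 465700 + ½·886.2·(2.672² − 5.911²) − 886.2·9.8·(−7.472) = 465700 + (-12320) − (-64890) = 518300 Pa.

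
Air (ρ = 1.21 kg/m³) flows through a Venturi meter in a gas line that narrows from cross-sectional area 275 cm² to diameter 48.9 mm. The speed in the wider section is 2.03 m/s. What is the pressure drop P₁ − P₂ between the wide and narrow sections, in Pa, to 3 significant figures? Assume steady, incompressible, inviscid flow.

ΔP ≈ 532 Pa

Continuity gives A₁v₁ = A₂v₂, so v₂ = (275 cm²)/(18.8 cm²) × 2.03 m/s = 29.7 m/s.
The pipe is horizontal, so Bernoulli reduces to P₁ + ½ρv₁² = P₂ + ½ρv₂².
P₁ − P₂ = ½·1.21·(29.7² − 2.03²) = ½·1.21·879 = 532 Pa.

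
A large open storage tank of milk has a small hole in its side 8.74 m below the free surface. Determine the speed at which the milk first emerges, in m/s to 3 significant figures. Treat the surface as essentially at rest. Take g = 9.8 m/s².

v ≈ 13.1 m/s

The surface is effectively still and both ends are open, so ½v² = gh and v = √(2·9.8·8.74) = 13.1 m/s.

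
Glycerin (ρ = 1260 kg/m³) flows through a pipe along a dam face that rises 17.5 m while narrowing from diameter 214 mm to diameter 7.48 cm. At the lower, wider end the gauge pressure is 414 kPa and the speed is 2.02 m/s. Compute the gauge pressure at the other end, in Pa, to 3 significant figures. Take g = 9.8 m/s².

P₂ = 28300 Pa

The volume flow rate is constant, so v₂ = (A₁/A₂)v₁ = (360/43.9)·2.02 = 16.5 m/s.
Bernoulli: P₁ + ½ρv₁² + ρg h₁ = P₂ + ½ρv₂² + ρg h₂, so P₂ = P₁ + ½ρ(v₁² − v₂²) − ρg(h₂ − h₁).
P₂ = 414000 + ½·1260·(2.02² − 16.5²) − 1260·9.8·(+17.5) = 414000 + (-170000) − (216000) = 28300 Pa.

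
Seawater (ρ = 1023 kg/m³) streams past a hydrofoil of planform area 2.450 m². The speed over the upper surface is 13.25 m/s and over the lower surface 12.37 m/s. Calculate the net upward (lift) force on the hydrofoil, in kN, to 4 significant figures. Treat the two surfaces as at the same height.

The faster flow above has the lower pressure; Bernoulli (same height) gives ΔP = ½ρ(v_up² − v_low²).
ΔP = ½·1023·(13.25² − 12.37²) = 11530 Pa.
Lift = ΔP · A = 11530 × 2.450 = 28250 N.

F = 28.25 kN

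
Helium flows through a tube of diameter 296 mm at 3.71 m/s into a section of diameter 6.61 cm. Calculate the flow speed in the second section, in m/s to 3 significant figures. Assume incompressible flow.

The volume flow rate is constant, so v₂ = (A₁/A₂)v₁ = (688/34.3)·3.71 = 74.4 m/s.

v₂ = 74.4 m/s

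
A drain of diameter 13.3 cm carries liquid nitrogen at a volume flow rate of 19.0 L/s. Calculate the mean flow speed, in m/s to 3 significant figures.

Q = 19.0 L/s = 0.0190 m³/s.
v = Q/A = 0.0190 / 0.0139 = 1.37 m/s.

v ≈ 1.37 m/s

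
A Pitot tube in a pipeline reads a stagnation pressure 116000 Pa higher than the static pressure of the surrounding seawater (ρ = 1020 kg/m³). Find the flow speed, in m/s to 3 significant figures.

Bernoulli between the free stream and the stagnation point: ½ρv² = P_stag − P_static.
v = √(2ΔP/ρ) = √(2·116000/1020) = 15.1 m/s.

v = 15.1 m/s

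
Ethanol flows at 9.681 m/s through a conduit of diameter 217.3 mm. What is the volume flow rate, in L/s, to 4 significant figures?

Q ≈ 359.0 L/s

Q = A·v = 0.03709 m² × 9.681 m/s = 0.3590 m³/s.
Converting: 0.3590 m³/s × 1000 = 359.0 L/s.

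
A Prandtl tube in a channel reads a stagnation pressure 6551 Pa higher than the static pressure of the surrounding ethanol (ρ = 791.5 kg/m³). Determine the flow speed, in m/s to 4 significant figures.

At the stagnation point the flow is brought to rest, so Bernoulli gives P_stag − P_static = ½ρv².
v = √(2ΔP/ρ) = √(2·6551/791.5) = 4.069 m/s.

v ≈ 4.069 m/s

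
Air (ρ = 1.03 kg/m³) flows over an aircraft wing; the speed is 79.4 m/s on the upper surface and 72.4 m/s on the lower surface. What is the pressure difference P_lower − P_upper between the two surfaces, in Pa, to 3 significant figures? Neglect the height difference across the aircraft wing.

ΔP ≈ 547 Pa

Bernoulli (same height): P_lower − P_upper = ½ρ(v_upper² − v_lower²).
ΔP = ½·1.03·(79.4² − 72.4²) = 547 Pa.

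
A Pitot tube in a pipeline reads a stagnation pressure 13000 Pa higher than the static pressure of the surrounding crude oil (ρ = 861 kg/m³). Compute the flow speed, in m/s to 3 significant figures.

Bernoulli between the free stream and the stagnation point: ½ρv² = P_stag − P_static.
v = √(2ΔP/ρ) = √(2·13000/861) = 5.50 m/s.

v ≈ 5.50 m/s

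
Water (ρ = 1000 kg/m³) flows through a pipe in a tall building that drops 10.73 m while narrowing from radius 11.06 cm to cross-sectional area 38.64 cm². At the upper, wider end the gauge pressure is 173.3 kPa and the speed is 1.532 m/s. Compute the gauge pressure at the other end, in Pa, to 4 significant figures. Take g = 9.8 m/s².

P₂ = 163600 Pa

Mass conservation (A₁v₁ = A₂v₂) gives v₂ = 1.532 × 384.3/38.64 = 15.24 m/s.
Energy conservation along the streamline gives P₂ = P₁ − ½ρ(v₂² − v₁²) − ρg(h₂ − h₁).
P₂ = 173300 + ½·1000·(1.532² − 15.24²) − 1000·9.8·(−10.73) = 173300 + (-114900) − (-105200) = 163600 Pa.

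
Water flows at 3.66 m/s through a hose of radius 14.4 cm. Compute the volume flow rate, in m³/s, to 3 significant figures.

Q = A·v = 0.0651 m² × 3.66 m/s = 0.238 m³/s.

Q ≈ 0.238 m³/s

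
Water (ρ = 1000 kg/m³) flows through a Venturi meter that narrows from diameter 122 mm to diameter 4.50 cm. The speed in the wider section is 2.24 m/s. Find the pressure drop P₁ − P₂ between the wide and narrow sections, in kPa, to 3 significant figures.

ΔP = 133 kPa

Continuity gives A₁v₁ = A₂v₂, so v₂ = (117 cm²)/(15.9 cm²) × 2.24 m/s = 16.5 m/s.
Bernoulli (h₁ = h₂): P₁ − P₂ = ½ρ(v₂² − v₁²).
P₁ − P₂ = ½·1000·(16.5² − 2.24²) = ½·1000·266 = 133000 Pa.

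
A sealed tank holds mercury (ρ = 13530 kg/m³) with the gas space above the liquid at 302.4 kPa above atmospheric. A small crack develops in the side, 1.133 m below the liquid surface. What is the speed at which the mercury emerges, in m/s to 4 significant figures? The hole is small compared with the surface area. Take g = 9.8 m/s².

Take point 1 at the surface (v₁ ≈ 0) and point 2 at the hole (at atmospheric pressure). Bernoulli: P₁ + ρg h = P_atm + ½ρv₂².
With P₁ − P_atm = 302400 Pa, v₂ = √(2gh + 2ΔP/ρ) = √(2·9.8·1.133 + 2·302400/13530) = 8.180 m/s.

v ≈ 8.180 m/s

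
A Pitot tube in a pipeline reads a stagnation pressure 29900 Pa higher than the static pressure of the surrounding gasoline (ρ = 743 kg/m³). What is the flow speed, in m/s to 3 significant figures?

Bernoulli between the free stream and the stagnation point: ½ρv² = P_stag − P_static.
v = √(2ΔP/ρ) = √(2·29900/743) = 8.97 m/s.

8.97 m/s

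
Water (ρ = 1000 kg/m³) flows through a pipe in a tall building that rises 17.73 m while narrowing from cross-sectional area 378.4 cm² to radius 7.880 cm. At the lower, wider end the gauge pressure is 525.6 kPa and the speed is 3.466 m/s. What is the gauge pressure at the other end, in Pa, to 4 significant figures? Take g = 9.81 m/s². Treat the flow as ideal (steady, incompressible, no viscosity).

P₂ = 335100 Pa

The volume flow rate is constant, so v₂ = (A₁/A₂)v₁ = (378.4/195.1)·3.466 = 6.723 m/s.
Energy conservation along the streamline gives P₂ = P₁ − ½ρ(v₂² − v₁²) − ρg(h₂ − h₁).
P₂ = 525600 + ½·1000·(3.466² − 6.723²) − 1000·9.81·(+17.73) = 525600 + (-16590) − (173900) = 335100 Pa.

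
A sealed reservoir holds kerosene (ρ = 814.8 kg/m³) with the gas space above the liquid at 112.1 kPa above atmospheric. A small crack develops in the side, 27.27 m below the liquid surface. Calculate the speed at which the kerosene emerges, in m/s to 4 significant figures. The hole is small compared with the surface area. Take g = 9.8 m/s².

v ≈ 28.45 m/s

Take point 1 at the surface (v₁ ≈ 0) and point 2 at the hole (at atmospheric pressure). Bernoulli: P₁ + ρg h = P_atm + ½ρv₂².
With P₁ − P_atm = 112100 Pa, v₂ = √(2gh + 2ΔP/ρ) = √(2·9.8·27.27 + 2·112100/814.8) = 28.45 m/s.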